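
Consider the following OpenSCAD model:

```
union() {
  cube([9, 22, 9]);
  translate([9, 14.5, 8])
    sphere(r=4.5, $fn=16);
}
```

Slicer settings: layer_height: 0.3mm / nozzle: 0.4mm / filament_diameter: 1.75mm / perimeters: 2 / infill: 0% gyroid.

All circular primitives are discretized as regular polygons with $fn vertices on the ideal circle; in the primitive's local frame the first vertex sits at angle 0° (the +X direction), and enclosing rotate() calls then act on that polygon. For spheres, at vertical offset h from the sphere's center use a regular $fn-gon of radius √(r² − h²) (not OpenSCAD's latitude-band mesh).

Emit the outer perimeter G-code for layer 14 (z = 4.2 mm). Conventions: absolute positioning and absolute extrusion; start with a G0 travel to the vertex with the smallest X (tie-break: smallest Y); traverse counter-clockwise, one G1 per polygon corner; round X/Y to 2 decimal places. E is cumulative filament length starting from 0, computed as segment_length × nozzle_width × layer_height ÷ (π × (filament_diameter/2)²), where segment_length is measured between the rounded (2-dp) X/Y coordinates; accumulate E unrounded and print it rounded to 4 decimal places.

G0 X0.00 Y0.00 Z4.20
G1 X9.00 Y0.00 E0.4490
G1 X9.00 Y12.09 E1.0522
G1 X9.92 Y12.27 E1.0990
G1 X10.70 Y12.80 E1.1460
G1 X11.23 Y13.58 E1.1930
G1 X11.41 Y14.50 E1.2398
G1 X11.23 Y15.42 E1.2866
G1 X10.70 Y16.20 E1.3336
G1 X9.92 Y16.73 E1.3807
G1 X9.00 Y16.91 E1.4275
G1 X9.00 Y22.00 E1.6814
G1 X0.00 Y22.00 E2.1304
G1 X0.00 Y0.00 E3.2280

At z = 4.2 mm: the 9×22 cube contributes its full rectangle; the r=4.5 sphere at (9, 14.5) slices to a regular 16-gon of circumradius 2.410 (√(r²−h²) with h=3.8 from center); Merging all regions: the regions partially overlap (shared area 8.89 mm²), so overlapping operands fuse into one piece — 1 connected region. The outline is a single polygon with 13 vertices. Extrusion per mm of travel: 0.4 × 0.3 / (π × 0.875²) = 0.049890. Accumulating E over each segment gives final E = 3.2280.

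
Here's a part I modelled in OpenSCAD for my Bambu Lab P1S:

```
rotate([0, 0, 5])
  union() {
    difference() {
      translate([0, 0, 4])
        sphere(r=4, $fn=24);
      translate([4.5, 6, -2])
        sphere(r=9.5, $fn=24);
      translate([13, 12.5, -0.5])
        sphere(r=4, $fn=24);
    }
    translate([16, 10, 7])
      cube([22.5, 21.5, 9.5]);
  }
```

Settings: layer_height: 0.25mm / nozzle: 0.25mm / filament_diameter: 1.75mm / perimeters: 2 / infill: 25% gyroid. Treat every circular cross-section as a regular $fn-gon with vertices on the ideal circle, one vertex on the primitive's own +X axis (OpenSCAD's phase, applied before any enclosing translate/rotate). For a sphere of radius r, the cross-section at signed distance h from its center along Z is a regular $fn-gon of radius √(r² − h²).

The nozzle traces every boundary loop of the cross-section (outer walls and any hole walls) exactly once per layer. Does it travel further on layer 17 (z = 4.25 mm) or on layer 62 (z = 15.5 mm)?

Layer 17 (z = 4.25): the sphere: section is a regular 24-gon, circumradius = √(r²−h²) = √(4²−0.25²) = 3.992 (perimeter = 2·24·3.992·sin(180°/24) = 25.01 mm); the sphere at (4.5, 6): section is a regular 24-gon, circumradius = √(r²−h²) = √(9.5²−6.25²) = 7.155 (perimeter = 2·24·7.155·sin(180°/24) = 44.83 mm); the sphere at (13, 12.5) is absent (|z−center|=4.750 > r=4); Taking the first minus the rest: starting from the r=4 sphere, the r=9.5 sphere at (4.5, 6) partially overlaps it — only the 18.89 mm² overlap (of its 158.98 mm²) is removed, clipping the outline — boundary = 23.32 mm; the cube at (16, 10) is not intersected at this z (z outside [7, 16.5]); Taking the union: only the result so far is present, so the union is just that shape — boundary = 23.32 mm; (rotated 5° about Z; rotation is an isometry so areas/perimeters/island counts are preserved). So its perimeter = 23.32 mm. Layer 62 (z = 15.5): the sphere does not reach this height (|z−center|=11.500 > r=4); the sphere at (4.5, 6) does not reach this height (|z−center|=17.500 > r=9.5); the sphere at (13, 12.5) is not intersected at this z (|z−center|=16.000 > r=4); Taking the first minus the rest: the first operand is absent here, so nothing remains; the cube at (16, 10) is present — its section is the full 22.5×21.5 rectangle (perimeter 88.00 mm); Merging all regions: only the 22.5×21.5 cube at (16, 10) is present, so the union is just that shape — boundary = 88.00 mm; (rotated 5° about Z; rotation is an isometry so areas/perimeters/island counts are preserved). So its perimeter = 88.00 mm. Layer 62 is larger (88.00 vs 23.32 mm).

layer 62 (z = 15.5 mm)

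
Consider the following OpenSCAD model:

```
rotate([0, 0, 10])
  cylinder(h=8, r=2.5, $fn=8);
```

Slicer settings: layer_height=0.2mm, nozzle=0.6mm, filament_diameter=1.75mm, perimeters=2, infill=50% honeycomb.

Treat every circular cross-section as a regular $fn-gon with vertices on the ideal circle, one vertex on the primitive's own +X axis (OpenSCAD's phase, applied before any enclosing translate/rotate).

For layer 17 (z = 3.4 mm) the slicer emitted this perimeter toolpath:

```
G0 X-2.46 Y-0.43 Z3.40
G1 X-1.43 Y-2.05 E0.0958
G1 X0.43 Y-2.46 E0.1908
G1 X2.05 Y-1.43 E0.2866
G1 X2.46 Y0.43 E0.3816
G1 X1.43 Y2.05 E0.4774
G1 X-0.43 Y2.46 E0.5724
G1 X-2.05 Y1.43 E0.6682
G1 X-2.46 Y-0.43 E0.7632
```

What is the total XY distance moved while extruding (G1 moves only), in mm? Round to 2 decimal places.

Sum the Euclidean lengths of each G1 segment: total = 15.30 mm.

15.30 mm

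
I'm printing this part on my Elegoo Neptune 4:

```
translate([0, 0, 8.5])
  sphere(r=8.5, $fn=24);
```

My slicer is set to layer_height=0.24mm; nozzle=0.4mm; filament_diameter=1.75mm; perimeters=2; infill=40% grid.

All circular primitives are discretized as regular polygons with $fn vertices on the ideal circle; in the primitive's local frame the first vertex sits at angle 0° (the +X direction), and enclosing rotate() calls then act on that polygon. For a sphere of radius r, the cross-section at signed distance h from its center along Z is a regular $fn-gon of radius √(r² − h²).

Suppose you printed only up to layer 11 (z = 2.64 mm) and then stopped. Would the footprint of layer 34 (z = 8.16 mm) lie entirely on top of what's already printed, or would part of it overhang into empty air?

part overhangs

Compare the two slices. At z = 2.64: the sphere: section is a regular 24-gon, circumradius = √(r²−h²) = √(8.5²−5.86²) = 6.157 (area = (24/2)·6.157²·sin(360°/24) = 117.74 mm²). At z = 8.16: the sphere: section is a regular 24-gon, circumradius = √(r²−h²) = √(8.5²−0.34²) = 8.493 (area = (24/2)·8.493²·sin(360°/24) = 224.04 mm²). Checking containment: at z = 8.16 the cross-section extends beyond the z = 2.64 cross-section by about 106.29 mm².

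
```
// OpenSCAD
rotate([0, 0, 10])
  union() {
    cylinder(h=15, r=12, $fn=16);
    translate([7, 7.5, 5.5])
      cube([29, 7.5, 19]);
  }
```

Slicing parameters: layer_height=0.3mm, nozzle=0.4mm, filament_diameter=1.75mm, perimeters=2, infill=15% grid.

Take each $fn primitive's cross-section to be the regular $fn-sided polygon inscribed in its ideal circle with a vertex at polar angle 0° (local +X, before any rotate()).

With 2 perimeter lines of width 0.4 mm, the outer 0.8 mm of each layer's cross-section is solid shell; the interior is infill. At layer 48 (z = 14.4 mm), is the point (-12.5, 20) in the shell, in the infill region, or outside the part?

At z = 14.4 mm: the r=12 cylinder gives a regular 16-gon of circumradius 12 (constant along its height); the 29×7.5 cube at (7, 7.5) contributes its full rectangle; Taking the union: the regions partially overlap (shared area 2.52 mm²), so overlapping operands fuse into one piece — 1 connected region; (whole slice rotated 10° about Z — lengths, areas and connectivity unchanged). Overall, the cross-section is a single solid region. Undo the 10° rotation: the query point maps to (-8.837, 21.867) in the un-rotated model frame. The nearest boundary edge runs (-8.49, 8.49)→(-4.59, 11.09); distance from the point to it = 11.59 mm. The point is not inside any of the regions above, so it lies outside the cross-section (11.59 mm from the nearest boundary).

outside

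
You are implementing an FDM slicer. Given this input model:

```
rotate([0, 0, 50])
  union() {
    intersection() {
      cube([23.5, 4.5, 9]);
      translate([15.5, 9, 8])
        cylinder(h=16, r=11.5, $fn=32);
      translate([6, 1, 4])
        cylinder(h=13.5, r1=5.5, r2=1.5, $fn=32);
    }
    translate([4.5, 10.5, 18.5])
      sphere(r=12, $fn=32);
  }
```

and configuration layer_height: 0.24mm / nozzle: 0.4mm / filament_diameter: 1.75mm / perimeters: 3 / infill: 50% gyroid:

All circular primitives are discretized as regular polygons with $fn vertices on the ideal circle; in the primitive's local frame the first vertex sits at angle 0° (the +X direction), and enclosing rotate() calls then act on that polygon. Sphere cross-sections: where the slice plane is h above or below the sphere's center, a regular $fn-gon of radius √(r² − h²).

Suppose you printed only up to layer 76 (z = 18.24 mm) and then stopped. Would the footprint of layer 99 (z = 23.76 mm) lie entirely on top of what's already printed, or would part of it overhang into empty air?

Compare the two slices. At z = 18.24: the cube is absent (z outside [0, 9]); the r=11.5 cylinder at (15.5, 9) contributes a regular 32-gon of circumradius 11.5 (area = (32/2)·11.500²·sin(360°/32) = 412.81 mm²); the cone at (6, 1) is absent (z outside [4, 17.5]); Taking the intersection: at least one operand is absent at this height, so nothing remains; the r=12 sphere at (4.5, 10.5) slices to a regular 32-gon of circumradius 11.997 (√(r²−h²) with h=0.26 from center) (area = (32/2)·11.997²·sin(360°/32) = 449.28 mm²); Taking the union: only the r=12 sphere at (4.5, 10.5) is present, so the union is just that shape — area = 449.28 mm²; (whole slice rotated 50° about Z — lengths, areas and connectivity unchanged). At z = 23.76: the cube is absent (z outside [0, 9]); the r=11.5 cylinder at (15.5, 9) gives a regular 32-gon of circumradius 11.5 (constant along its height) (area = (32/2)·11.500²·sin(360°/32) = 412.81 mm²); the cone at (6, 1) is not intersected at this z (z outside [4, 17.5]); Keeping only the common overlap: at least one operand is absent at this height, so nothing remains; the sphere at (4.5, 10.5): section is a regular 32-gon, circumradius = √(r²−h²) = √(12²−5.26²) = 10.786 (area = (32/2)·10.786²·sin(360°/32) = 363.13 mm²); Taking the union: only the r=12 sphere at (4.5, 10.5) is present, so the union is just that shape — area = 363.13 mm²; (rotated 50° about Z; rotation is an isometry so areas/perimeters/island counts are preserved). Checking containment: the cross-section at z = 23.76 is a subset of the cross-section at z = 18.24.

entirely on top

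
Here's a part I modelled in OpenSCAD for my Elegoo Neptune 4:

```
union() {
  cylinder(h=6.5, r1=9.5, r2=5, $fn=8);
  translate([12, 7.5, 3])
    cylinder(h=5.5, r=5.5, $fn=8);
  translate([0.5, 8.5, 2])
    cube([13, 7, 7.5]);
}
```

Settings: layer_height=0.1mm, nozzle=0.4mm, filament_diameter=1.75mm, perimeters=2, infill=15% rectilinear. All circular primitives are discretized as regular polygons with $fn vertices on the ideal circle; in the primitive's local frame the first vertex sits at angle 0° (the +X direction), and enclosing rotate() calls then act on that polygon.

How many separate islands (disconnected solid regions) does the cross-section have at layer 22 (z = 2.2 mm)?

At z = 2.2 mm: the cone contributes a regular 8-gon of circumradius 7.977 (interpolated between r1=9.5 and r2=5 at t=0.338); the cylinder at (12, 7.5) does not reach this height (z outside [3, 8.5]); the cube at (0.5, 8.5) is present — its section is the full 13×7 rectangle; Merging all regions: the 2 present regions are separate (no shared area or edge), so areas and boundary lengths simply add and each stays a separate island — 2 connected regions. Overall, the cross-section has 2 separate islands. Island count = 2.

2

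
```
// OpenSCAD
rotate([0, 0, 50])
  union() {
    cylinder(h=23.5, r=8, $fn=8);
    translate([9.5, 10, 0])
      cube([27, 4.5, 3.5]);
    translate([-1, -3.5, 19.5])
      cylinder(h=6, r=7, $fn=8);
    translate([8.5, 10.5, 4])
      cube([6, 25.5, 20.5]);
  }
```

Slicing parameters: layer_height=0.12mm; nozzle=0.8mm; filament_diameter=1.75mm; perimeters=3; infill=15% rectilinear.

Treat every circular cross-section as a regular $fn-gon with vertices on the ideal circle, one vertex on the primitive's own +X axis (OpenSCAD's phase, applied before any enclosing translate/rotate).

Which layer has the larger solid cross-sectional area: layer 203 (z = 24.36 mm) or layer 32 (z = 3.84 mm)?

layer 203 (z = 24.36 mm)

Layer 203 (z = 24.36): the cylinder does not reach this height (z outside [0, 23.5]); the cube at (9.5, 10) is not intersected at this z (z outside [0, 3.5]); the r=7 cylinder at (-1, -3.5) contributes a regular 8-gon of circumradius 7 (area = (8/2)·7.000²·sin(360°/8) = 138.59 mm²); the cube at (8.5, 10.5) (footprint 6×25.5) is included at this height (area 153.00 mm²); Combining (union): the 2 present regions are separate (no shared area or edge), so areas and boundary lengths simply add and each stays a separate island — area = 291.59 mm²; (whole slice rotated 50° about Z — lengths, areas and connectivity unchanged). So its area = 291.59 mm². Layer 32 (z = 3.84): the r=8 cylinder contributes a regular 8-gon of circumradius 8 (area = (8/2)·8.000²·sin(360°/8) = 181.02 mm²); the cube at (9.5, 10) is absent (z outside [0, 3.5]); the cylinder at (-1, -3.5) does not reach this height (z outside [19.5, 25.5]); the cube at (8.5, 10.5) is absent (z outside [4, 24.5]); Merging all regions: only the r=8 cylinder is present, so the union is just that shape — area = 181.02 mm²; (whole slice rotated 50° about Z — lengths, areas and connectivity unchanged). So its area = 181.02 mm². Layer 203 is larger (291.59 vs 181.02 mm²).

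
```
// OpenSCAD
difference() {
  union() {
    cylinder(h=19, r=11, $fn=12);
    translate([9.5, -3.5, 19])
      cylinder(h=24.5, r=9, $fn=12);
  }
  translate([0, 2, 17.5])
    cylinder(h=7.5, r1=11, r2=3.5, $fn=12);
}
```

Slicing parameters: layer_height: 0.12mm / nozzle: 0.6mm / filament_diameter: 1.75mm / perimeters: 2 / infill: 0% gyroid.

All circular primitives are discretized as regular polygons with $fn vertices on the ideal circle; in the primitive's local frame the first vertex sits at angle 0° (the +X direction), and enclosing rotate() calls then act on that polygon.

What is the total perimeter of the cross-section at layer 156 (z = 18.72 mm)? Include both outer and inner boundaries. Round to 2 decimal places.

87.75 mm

At z = 18.72 mm: the cylinder: section is a regular 12-gon, circumradius r=11 (perimeter = 2·12·11.000·sin(180°/12) = 68.33 mm); the cylinder at (9.5, -3.5) is absent (z outside [19, 43.5]); Merging all regions: only the r=11 cylinder is present, so the union is just that shape — boundary = 68.33 mm; the cone at (0, 2): at t=0.163 of its height the radius interpolates to r₁+(r₂−r₁)t = 9.780, giving a regular 12-gon of that circumradius (perimeter = 2·12·9.780·sin(180°/12) = 60.75 mm); Subtracting the remaining from the first: starting from that combined region, the cone at (0, 2) partially overlaps it — only the 276.62 mm² overlap (of its 286.95 mm²) is removed, clipping the outline — boundary = 87.75 mm. Overall, the cross-section is a single solid region. Total boundary length (outer) = 87.75 mm.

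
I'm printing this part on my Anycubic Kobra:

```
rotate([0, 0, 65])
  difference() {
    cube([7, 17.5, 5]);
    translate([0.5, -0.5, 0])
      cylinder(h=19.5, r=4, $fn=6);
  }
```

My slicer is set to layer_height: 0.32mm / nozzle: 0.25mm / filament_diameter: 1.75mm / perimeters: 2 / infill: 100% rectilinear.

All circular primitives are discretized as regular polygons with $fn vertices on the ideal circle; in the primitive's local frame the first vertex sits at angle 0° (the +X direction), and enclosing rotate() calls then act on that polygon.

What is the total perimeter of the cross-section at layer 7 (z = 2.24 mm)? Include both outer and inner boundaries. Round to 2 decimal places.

47.75 mm

At z = 2.24 mm: the cube (footprint 7×17.5) is included at this height (perimeter 49.00 mm); the cylinder at (0.5, -0.5): section is a regular 6-gon, circumradius r=4 (perimeter = 2·6·4.000·sin(180°/6) = 24.00 mm); Taking the first minus the rest: starting from the 7×17.5 cube, the r=4 cylinder at (0.5, -0.5) partially overlaps it — only the 9.95 mm² overlap (of its 41.57 mm²) is removed, clipping the outline — boundary = 47.75 mm; (whole slice rotated 65° about Z — lengths, areas and connectivity unchanged). Overall, the cross-section is a single solid region. Total boundary length (outer) = 47.75 mm.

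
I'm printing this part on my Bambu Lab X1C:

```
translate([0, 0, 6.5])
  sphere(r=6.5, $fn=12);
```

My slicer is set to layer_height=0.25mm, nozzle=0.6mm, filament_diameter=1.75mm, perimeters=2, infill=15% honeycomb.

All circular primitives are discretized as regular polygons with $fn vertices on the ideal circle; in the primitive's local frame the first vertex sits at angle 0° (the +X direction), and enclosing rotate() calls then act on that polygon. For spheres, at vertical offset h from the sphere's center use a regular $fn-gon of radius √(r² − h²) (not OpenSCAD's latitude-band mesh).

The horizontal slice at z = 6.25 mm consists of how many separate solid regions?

1

At z = 6.25 mm: the r=6.5 sphere contributes a regular 12-gon of circumradius √(6.5²−0.25²) = 6.495. The result has 1 disconnected region.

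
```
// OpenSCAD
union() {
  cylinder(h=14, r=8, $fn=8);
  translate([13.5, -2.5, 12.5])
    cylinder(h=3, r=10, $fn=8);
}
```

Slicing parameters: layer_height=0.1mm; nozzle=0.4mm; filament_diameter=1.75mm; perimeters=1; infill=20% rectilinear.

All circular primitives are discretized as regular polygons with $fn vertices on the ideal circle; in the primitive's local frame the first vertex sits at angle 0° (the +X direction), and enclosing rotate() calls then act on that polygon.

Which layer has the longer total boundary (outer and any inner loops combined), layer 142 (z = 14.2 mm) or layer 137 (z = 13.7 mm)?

layer 137 (z = 13.7 mm)

Layer 142 (z = 14.2): the cylinder is absent (z outside [0, 14]); the r=10 cylinder at (13.5, -2.5) gives a regular 8-gon of circumradius 10 (constant along its height) (perimeter = 2·8·10.000·sin(180°/8) = 61.23 mm); Taking the union: only the r=10 cylinder at (13.5, -2.5) is present, so the union is just that shape — boundary = 61.23 mm. So its perimeter = 61.23 mm. Layer 137 (z = 13.7): the r=8 cylinder contributes a regular 8-gon of circumradius 8 (perimeter = 2·8·8.000·sin(180°/8) = 48.98 mm); the r=10 cylinder at (13.5, -2.5) gives a regular 8-gon of circumradius 10 (constant along its height) (perimeter = 2·8·10.000·sin(180°/8) = 61.23 mm); Combining (union): the regions partially overlap (shared area 22.84 mm²), so the edge portions inside another operand are dropped and the merged outline is re-measured after clipping — boundary = 87.80 mm. So its perimeter = 87.80 mm. Layer 137 is larger (87.80 vs 61.23 mm).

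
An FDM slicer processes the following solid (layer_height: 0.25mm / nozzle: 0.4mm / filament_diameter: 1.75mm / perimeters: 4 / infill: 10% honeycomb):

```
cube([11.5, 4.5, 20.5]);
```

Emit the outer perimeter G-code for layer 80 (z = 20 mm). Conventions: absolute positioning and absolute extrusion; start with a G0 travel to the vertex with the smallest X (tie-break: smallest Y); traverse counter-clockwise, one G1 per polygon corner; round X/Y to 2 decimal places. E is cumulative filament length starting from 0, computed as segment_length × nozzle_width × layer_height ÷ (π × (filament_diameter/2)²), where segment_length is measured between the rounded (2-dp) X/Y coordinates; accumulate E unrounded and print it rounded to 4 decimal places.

At z = 20 mm: the 11.5×4.5 cube contributes its full rectangle. The outline is a single polygon with 4 vertices. Extrusion per mm of travel: 0.4 × 0.25 / (π × 0.875²) = 0.041575. Accumulating E over each segment gives final E = 1.3304.

G0 X0.00 Y0.00 Z20.00
G1 X11.50 Y0.00 E0.4781
G1 X11.50 Y4.50 E0.6652
G1 X0.00 Y4.50 E1.1433
G1 X0.00 Y0.00 E1.3304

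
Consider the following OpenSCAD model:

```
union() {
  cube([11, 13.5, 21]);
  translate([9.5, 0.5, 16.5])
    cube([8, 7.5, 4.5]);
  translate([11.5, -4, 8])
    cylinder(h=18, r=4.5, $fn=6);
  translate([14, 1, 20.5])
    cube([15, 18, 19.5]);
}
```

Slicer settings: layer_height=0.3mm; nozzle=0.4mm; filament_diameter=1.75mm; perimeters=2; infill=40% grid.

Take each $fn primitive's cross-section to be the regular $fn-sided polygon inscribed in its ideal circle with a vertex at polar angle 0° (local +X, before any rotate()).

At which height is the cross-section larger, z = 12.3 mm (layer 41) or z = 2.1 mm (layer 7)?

layer 41 (z = 12.3 mm)

Layer 41 (z = 12.3): the cube is present — its section is the full 11×13.5 rectangle (area 148.50 mm²); the cube at (9.5, 0.5) does not reach this height (z outside [16.5, 21]); the r=4.5 cylinder at (11.5, -4) gives a regular 6-gon of circumradius 4.5 (constant along its height) (area = (6/2)·4.500²·sin(360°/6) = 52.61 mm²); the cube at (14, 1) is absent (z outside [20.5, 40]); Combining (union): the 2 present regions are separate (no shared area or edge), so areas and boundary lengths simply add and each stays a separate island — area = 201.11 mm². So its area = 201.11 mm². Layer 7 (z = 2.1): the cube (footprint 11×13.5) is included at this height (area 148.50 mm²); the cube at (9.5, 0.5) is absent (z outside [16.5, 21]); the cylinder at (11.5, -4) is not intersected at this z (z outside [8, 26]); the cube at (14, 1) does not reach this height (z outside [20.5, 40]); Taking the union: only the 11×13.5 cube is present, so the union is just that shape — area = 148.50 mm². So its area = 148.50 mm². Layer 41 is larger (201.11 vs 148.50 mm²).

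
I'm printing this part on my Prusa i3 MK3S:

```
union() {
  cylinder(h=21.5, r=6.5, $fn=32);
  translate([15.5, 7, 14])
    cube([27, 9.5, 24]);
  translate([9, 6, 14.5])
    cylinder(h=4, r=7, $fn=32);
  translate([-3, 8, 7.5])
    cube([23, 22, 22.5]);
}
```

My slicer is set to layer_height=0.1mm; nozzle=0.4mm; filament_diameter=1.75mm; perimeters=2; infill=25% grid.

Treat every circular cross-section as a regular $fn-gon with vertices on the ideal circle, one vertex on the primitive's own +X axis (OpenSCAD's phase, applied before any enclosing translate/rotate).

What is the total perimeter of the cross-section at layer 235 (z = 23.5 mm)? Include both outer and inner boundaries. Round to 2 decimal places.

137.00 mm

At z = 23.5 mm: the cylinder does not reach this height (z outside [0, 21.5]); the cube at (15.5, 7) is present — its section is the full 27×9.5 rectangle (perimeter 73.00 mm); the cylinder at (9, 6) is absent (z outside [14.5, 18.5]); the cube at (-3, 8) (footprint 23×22) is included at this height (perimeter 90.00 mm); Merging all regions: the regions partially overlap (shared area 38.25 mm²), so the edge portions inside another operand are dropped and the merged outline is re-measured after clipping — boundary = 137.00 mm. Overall, the cross-section is a single solid region. Total boundary length (outer) = 137.00 mm.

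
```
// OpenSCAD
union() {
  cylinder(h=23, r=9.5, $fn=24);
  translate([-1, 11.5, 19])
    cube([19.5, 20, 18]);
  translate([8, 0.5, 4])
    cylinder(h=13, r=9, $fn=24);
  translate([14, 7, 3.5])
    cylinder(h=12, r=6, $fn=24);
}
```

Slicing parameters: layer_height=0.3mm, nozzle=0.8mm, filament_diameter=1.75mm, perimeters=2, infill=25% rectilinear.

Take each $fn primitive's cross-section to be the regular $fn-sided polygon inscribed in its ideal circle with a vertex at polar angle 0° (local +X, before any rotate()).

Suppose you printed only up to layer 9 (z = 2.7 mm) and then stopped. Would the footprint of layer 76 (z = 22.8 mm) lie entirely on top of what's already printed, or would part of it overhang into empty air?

Compare the two slices. At z = 2.7: the r=9.5 cylinder contributes a regular 24-gon of circumradius 9.5 (area = (24/2)·9.500²·sin(360°/24) = 280.30 mm²); the cube at (-1, 11.5) does not reach this height (z outside [19, 37]); the cylinder at (8, 0.5) is not intersected at this z (z outside [4, 17]); the cylinder at (14, 7) is absent (z outside [3.5, 15.5]); Merging all regions: only the r=9.5 cylinder is present, so the union is just that shape — area = 280.30 mm². At z = 22.8: the r=9.5 cylinder contributes a regular 24-gon of circumradius 9.5 (area = (24/2)·9.500²·sin(360°/24) = 280.30 mm²); the 19.5×20 cube at (-1, 11.5) contributes its full rectangle (area 390.00 mm²); the cylinder at (8, 0.5) is absent (z outside [4, 17]); the cylinder at (14, 7) is absent (z outside [3.5, 15.5]); Merging all regions: the 2 present regions are separate (no shared area or edge), so areas and boundary lengths simply add and each stays a separate island — area = 670.30 mm². Checking containment: at z = 22.8 the cross-section extends beyond the z = 2.7 cross-section by about 390.00 mm².

part overhangs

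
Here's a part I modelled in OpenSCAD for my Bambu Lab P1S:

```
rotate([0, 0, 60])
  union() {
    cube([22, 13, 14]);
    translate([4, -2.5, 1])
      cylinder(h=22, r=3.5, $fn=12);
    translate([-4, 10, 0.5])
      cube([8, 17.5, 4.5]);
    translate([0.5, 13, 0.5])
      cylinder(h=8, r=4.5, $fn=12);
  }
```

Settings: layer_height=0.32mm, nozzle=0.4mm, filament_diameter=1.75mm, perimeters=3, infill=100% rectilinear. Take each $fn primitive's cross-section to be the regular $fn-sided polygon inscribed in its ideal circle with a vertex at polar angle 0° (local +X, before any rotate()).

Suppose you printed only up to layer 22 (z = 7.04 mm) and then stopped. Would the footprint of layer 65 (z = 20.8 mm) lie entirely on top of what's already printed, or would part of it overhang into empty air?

entirely on top

Compare the two slices. At z = 7.04: the 22×13 cube contributes its full rectangle (area 286.00 mm²); the r=3.5 cylinder at (4, -2.5) gives a regular 12-gon of circumradius 3.5 (constant along its height) (area = (12/2)·3.500²·sin(360°/12) = 36.75 mm²); the cube at (-4, 10) is not intersected at this z (z outside [0.5, 5]); the r=4.5 cylinder at (0.5, 13) contributes a regular 12-gon of circumradius 4.5 (area = (12/2)·4.500²·sin(360°/12) = 60.75 mm²); Merging all regions: the regions partially overlap — summed areas 383.50 mm² minus the doubly-counted overlap 20.37 mm² gives 363.13 mm² — area = 363.13 mm²; (whole slice rotated 60° about Z — lengths, areas and connectivity unchanged). At z = 20.8: the cube does not reach this height (z outside [0, 14]); the r=3.5 cylinder at (4, -2.5) contributes a regular 12-gon of circumradius 3.5 (area = (12/2)·3.500²·sin(360°/12) = 36.75 mm²); the cube at (-4, 10) is not intersected at this z (z outside [0.5, 5]); the cylinder at (0.5, 13) is absent (z outside [0.5, 8.5]); Merging all regions: only the r=3.5 cylinder at (4, -2.5) is present, so the union is just that shape — area = 36.75 mm²; (whole slice rotated 60° about Z — lengths, areas and connectivity unchanged). Checking containment: the cross-section at z = 20.8 is a subset of the cross-section at z = 7.04.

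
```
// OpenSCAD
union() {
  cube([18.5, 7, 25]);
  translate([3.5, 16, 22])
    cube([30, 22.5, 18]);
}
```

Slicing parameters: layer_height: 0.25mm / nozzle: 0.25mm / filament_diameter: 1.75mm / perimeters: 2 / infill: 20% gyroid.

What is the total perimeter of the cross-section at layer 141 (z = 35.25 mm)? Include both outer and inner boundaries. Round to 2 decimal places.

At z = 35.25 mm: the cube is not intersected at this z (z outside [0, 25]); the cube at (3.5, 16) (footprint 30×22.5) is included at this height (perimeter 105.00 mm); Merging all regions: only the 30×22.5 cube at (3.5, 16) is present, so the union is just that shape — boundary = 105.00 mm. Overall, the cross-section is a single solid region. Total boundary length (outer) = 105.00 mm.

105.00 mm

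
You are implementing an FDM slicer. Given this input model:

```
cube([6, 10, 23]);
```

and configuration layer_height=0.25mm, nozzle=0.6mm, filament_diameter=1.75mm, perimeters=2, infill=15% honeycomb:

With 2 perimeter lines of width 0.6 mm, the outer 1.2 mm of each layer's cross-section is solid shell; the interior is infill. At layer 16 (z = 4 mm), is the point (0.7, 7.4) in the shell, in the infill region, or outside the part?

shell

At z = 4 mm: the cube (footprint 6×10) is included at this height. Overall, the cross-section is a single solid region. The nearest boundary edge runs (0.00, 10.00)→(0.00, 0.00); distance from the point to it = 0.70 mm. The point is inside the cross-section, 0.70 mm from the nearest boundary — within the 1.2 mm shell band (2 × 0.6).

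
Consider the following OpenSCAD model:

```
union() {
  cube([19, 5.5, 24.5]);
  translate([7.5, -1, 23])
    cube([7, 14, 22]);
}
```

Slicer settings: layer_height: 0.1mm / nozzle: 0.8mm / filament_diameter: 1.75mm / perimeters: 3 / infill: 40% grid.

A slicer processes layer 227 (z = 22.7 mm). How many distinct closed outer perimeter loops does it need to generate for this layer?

At z = 22.7 mm: the cube (footprint 19×5.5) is included at this height; the cube at (7.5, -1) does not reach this height (z outside [23, 45]); Combining (union): only the 19×5.5 cube is present, so the union is just that shape — 1 connected region. The result has 1 disconnected region.

1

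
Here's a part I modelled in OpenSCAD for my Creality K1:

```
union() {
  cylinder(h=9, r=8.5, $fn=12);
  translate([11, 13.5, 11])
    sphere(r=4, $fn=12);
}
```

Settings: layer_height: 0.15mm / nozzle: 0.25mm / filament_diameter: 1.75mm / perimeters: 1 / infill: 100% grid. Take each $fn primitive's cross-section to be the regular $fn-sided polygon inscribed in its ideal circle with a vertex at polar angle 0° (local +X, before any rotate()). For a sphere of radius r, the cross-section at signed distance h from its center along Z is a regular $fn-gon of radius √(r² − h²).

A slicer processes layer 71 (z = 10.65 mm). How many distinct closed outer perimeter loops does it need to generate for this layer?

1

At z = 10.65 mm: the cylinder does not reach this height (z outside [0, 9]); the sphere at (11, 13.5): section is a regular 12-gon, circumradius = √(r²−h²) = √(4²−0.35²) = 3.985; Taking the union: only the r=4 sphere at (11, 13.5) is present, so the union is just that shape — 1 connected region. The result has 1 disconnected region.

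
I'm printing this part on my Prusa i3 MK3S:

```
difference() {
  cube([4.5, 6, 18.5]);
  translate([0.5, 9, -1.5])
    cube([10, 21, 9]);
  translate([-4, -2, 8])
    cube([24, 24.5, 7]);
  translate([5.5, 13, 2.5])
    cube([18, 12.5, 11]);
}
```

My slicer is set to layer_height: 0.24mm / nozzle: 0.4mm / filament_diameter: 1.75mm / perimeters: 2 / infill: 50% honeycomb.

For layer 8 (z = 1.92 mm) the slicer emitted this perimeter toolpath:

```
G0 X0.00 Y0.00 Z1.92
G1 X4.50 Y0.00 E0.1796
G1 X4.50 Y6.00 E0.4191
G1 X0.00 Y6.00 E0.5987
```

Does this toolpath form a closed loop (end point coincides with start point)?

Start point (G0): (0.00, 0.00). End point (last G1): the path does not return to the start — open.

no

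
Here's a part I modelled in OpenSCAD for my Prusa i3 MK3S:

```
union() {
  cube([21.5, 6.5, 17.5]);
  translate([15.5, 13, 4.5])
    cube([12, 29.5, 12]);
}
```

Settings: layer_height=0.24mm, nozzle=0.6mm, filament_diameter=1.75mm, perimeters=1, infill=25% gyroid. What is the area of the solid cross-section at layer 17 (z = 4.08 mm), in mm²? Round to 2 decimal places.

At z = 4.08 mm: the 21.5×6.5 cube contributes its full rectangle (area 139.75 mm²); the cube at (15.5, 13) is absent (z outside [4.5, 16.5]); Combining (union): only the 21.5×6.5 cube is present, so the union is just that shape — area = 139.75 mm². Overall, the cross-section is a single solid region. Net area = 139.75 mm².

139.75 mm²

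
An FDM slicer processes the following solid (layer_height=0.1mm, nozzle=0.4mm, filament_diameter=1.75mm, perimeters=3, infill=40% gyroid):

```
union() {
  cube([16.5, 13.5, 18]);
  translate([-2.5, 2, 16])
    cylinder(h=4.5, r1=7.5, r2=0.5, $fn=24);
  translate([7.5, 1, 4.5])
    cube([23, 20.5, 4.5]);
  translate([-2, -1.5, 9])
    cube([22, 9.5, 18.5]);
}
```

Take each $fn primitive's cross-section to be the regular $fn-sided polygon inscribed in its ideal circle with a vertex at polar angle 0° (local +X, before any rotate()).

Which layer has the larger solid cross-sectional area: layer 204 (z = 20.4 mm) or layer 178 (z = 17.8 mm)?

Layer 204 (z = 20.4): the cube is not intersected at this z (z outside [0, 18]); the cone at (-2.5, 2): at t=0.978 of its height the radius interpolates to r₁+(r₂−r₁)t = 0.656, giving a regular 24-gon of that circumradius (area = (24/2)·0.656²·sin(360°/24) = 1.33 mm²); the cube at (7.5, 1) does not reach this height (z outside [4.5, 9]); the cube at (-2, -1.5) is present — its section is the full 22×9.5 rectangle (area 209.00 mm²); Combining (union): the regions partially overlap — summed areas 210.33 mm² minus the doubly-counted overlap 0.09 mm² gives 210.25 mm² — area = 210.25 mm². So its area = 210.25 mm². Layer 178 (z = 17.8): the cube (footprint 16.5×13.5) is included at this height (area 222.75 mm²); the cone at (-2.5, 2) contributes a regular 24-gon of circumradius 4.700 (interpolated between r1=7.5 and r2=0.5 at t=0.400) (area = (24/2)·4.700²·sin(360°/24) = 68.61 mm²); the cube at (7.5, 1) does not reach this height (z outside [4.5, 9]); the cube at (-2, -1.5) is present — its section is the full 22×9.5 rectangle (area 209.00 mm²); Combining (union): the regions partially overlap — summed areas 500.36 mm² minus the doubly-counted overlap 159.73 mm² gives 340.62 mm² — area = 340.62 mm². So its area = 340.62 mm². Layer 178 is larger (340.62 vs 210.25 mm²).

layer 178 (z = 17.8 mm)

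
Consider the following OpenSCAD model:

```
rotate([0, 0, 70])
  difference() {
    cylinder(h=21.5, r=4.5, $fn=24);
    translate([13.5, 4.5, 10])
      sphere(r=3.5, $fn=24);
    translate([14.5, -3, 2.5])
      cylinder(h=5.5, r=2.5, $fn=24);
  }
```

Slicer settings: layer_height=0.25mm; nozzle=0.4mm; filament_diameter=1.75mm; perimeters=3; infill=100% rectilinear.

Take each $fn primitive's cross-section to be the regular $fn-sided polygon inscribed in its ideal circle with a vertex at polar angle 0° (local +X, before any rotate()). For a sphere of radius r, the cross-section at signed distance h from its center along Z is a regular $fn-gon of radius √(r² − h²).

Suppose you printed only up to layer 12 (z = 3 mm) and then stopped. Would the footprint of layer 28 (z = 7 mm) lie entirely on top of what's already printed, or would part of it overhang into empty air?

Compare the two slices. At z = 3: the r=4.5 cylinder gives a regular 24-gon of circumradius 4.5 (constant along its height) (area = (24/2)·4.500²·sin(360°/24) = 62.89 mm²); the sphere at (13.5, 4.5) is not intersected at this z (|z−center|=7.000 > r=3.5); the r=2.5 cylinder at (14.5, -3) contributes a regular 24-gon of circumradius 2.5 (area = (24/2)·2.500²·sin(360°/24) = 19.41 mm²); Subtracting the remaining from the first: starting from the r=4.5 cylinder (62.89 mm²), the r=2.5 cylinder at (14.5, -3) misses the remaining region (no effect) — area = 62.89 mm²; (whole slice rotated 70° about Z — lengths, areas and connectivity unchanged). At z = 7: the cylinder: section is a regular 24-gon, circumradius r=4.5 (area = (24/2)·4.500²·sin(360°/24) = 62.89 mm²); the r=3.5 sphere at (13.5, 4.5) slices to a regular 24-gon of circumradius 1.803 (√(r²−h²) with h=3 from center) (area = (24/2)·1.803²·sin(360°/24) = 10.09 mm²); the cylinder at (14.5, -3): section is a regular 24-gon, circumradius r=2.5 (area = (24/2)·2.500²·sin(360°/24) = 19.41 mm²); Taking the first minus the rest: starting from the r=4.5 cylinder (62.89 mm²), the r=3.5 sphere at (13.5, 4.5) misses the remaining region (no effect); the r=2.5 cylinder at (14.5, -3) misses the remaining region (no effect) — area = 62.89 mm²; (whole slice rotated 70° about Z — lengths, areas and connectivity unchanged). Checking containment: the cross-section at z = 7 is a subset of the cross-section at z = 3.

entirely on top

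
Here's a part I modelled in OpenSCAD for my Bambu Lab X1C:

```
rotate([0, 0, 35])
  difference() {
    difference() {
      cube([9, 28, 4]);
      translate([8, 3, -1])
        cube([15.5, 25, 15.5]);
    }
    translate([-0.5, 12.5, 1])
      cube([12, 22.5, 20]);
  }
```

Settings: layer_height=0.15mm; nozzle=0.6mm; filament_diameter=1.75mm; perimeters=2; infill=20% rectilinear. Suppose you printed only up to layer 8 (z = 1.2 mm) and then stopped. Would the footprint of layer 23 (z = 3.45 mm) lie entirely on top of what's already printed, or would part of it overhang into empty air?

entirely on top

Compare the two slices. At z = 1.2: the cube is present — its section is the full 9×28 rectangle (area 252.00 mm²); the cube at (8, 3) (footprint 15.5×25) is included at this height (area 387.50 mm²); After the difference (first − rest): starting from the 9×28 cube (252.00 mm²), the 15.5×25 cube at (8, 3) partially overlaps it — only the 25.00 mm² overlap (of its 387.50 mm²) is removed, clipping the outline — area = 227.00 mm²; the cube at (-0.5, 12.5) (footprint 12×22.5) is included at this height (area 270.00 mm²); Taking the first minus the rest: starting from that combined region (227.00 mm²), the 12×22.5 cube at (-0.5, 12.5) partially overlaps it — only the 124.00 mm² overlap (of its 270.00 mm²) is removed, clipping the outline — area = 103.00 mm²; (whole slice rotated 35° about Z — lengths, areas and connectivity unchanged). At z = 3.45: the cube is present — its section is the full 9×28 rectangle (area 252.00 mm²); the cube at (8, 3) is present — its section is the full 15.5×25 rectangle (area 387.50 mm²); Taking the first minus the rest: starting from the 9×28 cube (252.00 mm²), the 15.5×25 cube at (8, 3) partially overlaps it — only the 25.00 mm² overlap (of its 387.50 mm²) is removed, clipping the outline — area = 227.00 mm²; the 12×22.5 cube at (-0.5, 12.5) contributes its full rectangle (area 270.00 mm²); After the difference (first − rest): starting from that combined region (227.00 mm²), the 12×22.5 cube at (-0.5, 12.5) partially overlaps it — only the 124.00 mm² overlap (of its 270.00 mm²) is removed, clipping the outline — area = 103.00 mm²; (whole slice rotated 35° about Z — lengths, areas and connectivity unchanged). Checking containment: the cross-section at z = 3.45 is a subset of the cross-section at z = 1.2.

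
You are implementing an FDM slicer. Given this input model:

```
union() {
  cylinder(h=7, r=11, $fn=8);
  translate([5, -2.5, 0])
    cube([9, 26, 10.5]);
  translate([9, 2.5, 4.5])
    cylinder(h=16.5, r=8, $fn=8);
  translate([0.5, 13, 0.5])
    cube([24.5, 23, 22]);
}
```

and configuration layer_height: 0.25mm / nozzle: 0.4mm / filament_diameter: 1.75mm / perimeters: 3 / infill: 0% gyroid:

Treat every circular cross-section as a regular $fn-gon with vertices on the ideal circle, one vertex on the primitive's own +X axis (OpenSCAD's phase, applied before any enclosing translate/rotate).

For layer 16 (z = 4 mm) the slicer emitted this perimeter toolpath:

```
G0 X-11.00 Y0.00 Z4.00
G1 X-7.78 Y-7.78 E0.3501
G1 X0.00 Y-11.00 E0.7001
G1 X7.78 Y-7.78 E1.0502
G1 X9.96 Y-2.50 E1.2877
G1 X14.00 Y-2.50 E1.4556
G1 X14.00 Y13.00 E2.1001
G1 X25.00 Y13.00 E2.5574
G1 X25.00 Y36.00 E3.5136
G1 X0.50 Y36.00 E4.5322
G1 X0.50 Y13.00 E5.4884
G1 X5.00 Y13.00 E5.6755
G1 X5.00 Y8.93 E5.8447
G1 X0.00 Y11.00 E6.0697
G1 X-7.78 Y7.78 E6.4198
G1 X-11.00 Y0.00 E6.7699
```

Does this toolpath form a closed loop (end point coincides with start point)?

yes

Start point (G0): (-11.00, 0.00). End point (last G1): the path returns to the start — closed.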